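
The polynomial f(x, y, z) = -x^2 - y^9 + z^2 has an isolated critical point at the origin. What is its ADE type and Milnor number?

Type A_{8}, Milnor number mu = 8.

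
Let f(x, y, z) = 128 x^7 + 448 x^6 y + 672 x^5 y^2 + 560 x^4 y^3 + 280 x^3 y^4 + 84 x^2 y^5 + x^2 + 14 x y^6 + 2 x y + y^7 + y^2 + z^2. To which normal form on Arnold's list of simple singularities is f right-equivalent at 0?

A_6

The Hessian of f at 0 has rank 2. Corank 1: A-series; mu = 6 gives A_6.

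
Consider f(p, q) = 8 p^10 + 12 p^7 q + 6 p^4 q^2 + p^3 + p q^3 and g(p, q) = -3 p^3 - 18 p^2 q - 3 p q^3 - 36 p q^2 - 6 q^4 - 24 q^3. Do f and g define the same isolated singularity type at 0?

The Hessian of f at 0 has rank 0. Corank 2; j^3 = p^3 is a perfect cube, so E-series; the 4-jet and mu = 7 give E_7. The Hessian of g at 0 has rank 0. Corank 2; j^3 = -3*(p + 2*q)^3 is a perfect cube, so E-series; the 4-jet and mu = 7 give E_7. Both have type E_7, hence right-equivalent.

Yes.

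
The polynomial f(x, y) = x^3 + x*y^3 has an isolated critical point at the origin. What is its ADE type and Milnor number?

The Hessian of f at 0 is [[0, 0], [0, 0]] with rank 0, so corank 2. A Groebner basis of the Jacobian ideal J(f) in C{x,y} is {x^3, x*y^2, 3*x^2 + y^3}; counting standard monomials gives mu = 7. Corank 2; j^3 = x^3 is a perfect cube, so E-series; the 4-jet and mu = 7 give E_7.

Type E7, Milnor number mu = 7.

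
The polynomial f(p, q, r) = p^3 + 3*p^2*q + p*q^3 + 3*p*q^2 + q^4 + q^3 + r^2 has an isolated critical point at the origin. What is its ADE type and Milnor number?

Type E7, Milnor number mu = 7.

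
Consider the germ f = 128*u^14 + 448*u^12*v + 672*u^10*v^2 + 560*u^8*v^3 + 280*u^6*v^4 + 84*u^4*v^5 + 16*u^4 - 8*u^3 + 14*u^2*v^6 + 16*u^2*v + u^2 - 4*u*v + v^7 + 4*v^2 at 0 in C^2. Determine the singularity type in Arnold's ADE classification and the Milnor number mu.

Type A_6, Milnor number mu = 6.

The Hessian of f at 0 has rank 1. Corank 1: A-series; mu = 6 gives A_6.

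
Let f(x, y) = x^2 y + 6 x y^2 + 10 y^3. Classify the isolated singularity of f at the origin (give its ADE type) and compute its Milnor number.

Type D4, Milnor number mu = 4.

The Hessian of f at 0 is [[0, 0], [0, 0]] with rank 0, so corank 2. A Groebner basis of the Jacobian ideal J(f) in C{x,y} is {y^3, x^2 - 6*y^2, x*y + 3*y^2}; counting standard monomials gives mu = 4. Corank 2; j^3 = y*(x^2 + 6*x*y + 10*y^2) splits into three distinct lines over C (the quadratic factor has nonzero discriminant), so D_4.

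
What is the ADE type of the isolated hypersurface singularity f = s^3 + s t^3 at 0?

The Hessian of f at 0 is [[0, 0], [0, 0]] with rank 0, so corank 2. A Groebner basis of the Jacobian ideal J(f) in C{s,t} is {s^3, s*t^2, 3*s^2 + t^3}; counting standard monomials gives mu = 7. Corank 2; j^3 = s^3 is a perfect cube, so E-series; the 4-jet and mu = 7 give E_7.

E7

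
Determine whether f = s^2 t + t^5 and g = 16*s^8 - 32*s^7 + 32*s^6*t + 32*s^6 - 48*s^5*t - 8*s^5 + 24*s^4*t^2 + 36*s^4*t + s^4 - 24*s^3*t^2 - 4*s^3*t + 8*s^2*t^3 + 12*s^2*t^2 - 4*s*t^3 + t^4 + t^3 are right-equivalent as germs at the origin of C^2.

The Hessian of f at 0 is [[0, 0], [0, 0]] with rank 0, so corank 2. A Groebner basis of the Jacobian ideal J(f) in C{s,t} is {s^2/5 + t^4, s^3, s*t}; counting standard monomials gives mu = 6. Corank 2; j^3 = s^2*t has shape L^2 M (L != M), so D-series; mu = 6 gives D_6. The Hessian of g at 0 is [[0, 0], [0, 0]] with rank 0, so corank 2. A Groebner basis of the Jacobian ideal J(g) in C{s,t} is {s^3 + 3*t^2/4, s^2*t + t^2/4, s*t^2, t^3}; counting standard monomials gives mu = 6. Corank 2; j^3 = t^3 is a perfect cube, so E-series; the 4-jet and mu = 6 give E_6. f is D_6 but g is E_6, hence not right-equivalent.

No.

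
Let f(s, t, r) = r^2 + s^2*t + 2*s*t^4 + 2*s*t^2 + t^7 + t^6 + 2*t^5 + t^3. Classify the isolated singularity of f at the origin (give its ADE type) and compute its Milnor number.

The Hessian of f at 0 has rank 1. Corank 2; j^3 = t*(s + t)^2 has shape L^2 M (L != M), so D-series; mu = 7 gives D_7.

Type D7, Milnor number mu = 7.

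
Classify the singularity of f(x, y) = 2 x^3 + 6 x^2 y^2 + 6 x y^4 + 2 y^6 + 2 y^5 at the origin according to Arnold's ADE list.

The Hessian of f at 0 has rank 0. Corank 2; j^3 = 2*x^3 is a perfect cube, so E-series; the 5-jet and mu = 8 give E_8.

E8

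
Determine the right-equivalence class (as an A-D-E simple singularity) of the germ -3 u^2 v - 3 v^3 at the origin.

The Hessian of f at 0 has rank 0. Corank 2; j^3 = -3*v*(u^2 + v^2) splits into three distinct lines over C (the quadratic factor has nonzero discriminant), so D_4.

D4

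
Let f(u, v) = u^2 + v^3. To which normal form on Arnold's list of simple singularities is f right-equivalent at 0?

A2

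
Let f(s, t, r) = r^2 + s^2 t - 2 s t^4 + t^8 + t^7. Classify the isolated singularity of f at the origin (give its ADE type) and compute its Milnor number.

Type D9, Milnor number mu = 9.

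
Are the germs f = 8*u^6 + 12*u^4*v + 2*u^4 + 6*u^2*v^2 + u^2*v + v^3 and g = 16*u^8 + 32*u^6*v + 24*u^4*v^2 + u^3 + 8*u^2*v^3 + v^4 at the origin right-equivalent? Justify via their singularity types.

No.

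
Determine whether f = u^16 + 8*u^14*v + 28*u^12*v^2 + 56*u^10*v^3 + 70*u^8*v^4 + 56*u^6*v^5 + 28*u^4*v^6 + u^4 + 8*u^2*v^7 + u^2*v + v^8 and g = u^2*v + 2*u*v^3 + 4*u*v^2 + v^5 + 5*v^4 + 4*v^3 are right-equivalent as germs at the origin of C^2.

No.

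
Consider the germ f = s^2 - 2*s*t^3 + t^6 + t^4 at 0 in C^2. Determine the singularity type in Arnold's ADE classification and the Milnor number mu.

Type A3, Milnor number mu = 3.

The Hessian of f at 0 is [[2, 0], [0, 0]] with rank 1, so corank 1. A Groebner basis of the Jacobian ideal J(f) in C{s,t} is {t^3, s}; counting standard monomials gives mu = 3. Corank 1: A-series; mu = 3 gives A_3.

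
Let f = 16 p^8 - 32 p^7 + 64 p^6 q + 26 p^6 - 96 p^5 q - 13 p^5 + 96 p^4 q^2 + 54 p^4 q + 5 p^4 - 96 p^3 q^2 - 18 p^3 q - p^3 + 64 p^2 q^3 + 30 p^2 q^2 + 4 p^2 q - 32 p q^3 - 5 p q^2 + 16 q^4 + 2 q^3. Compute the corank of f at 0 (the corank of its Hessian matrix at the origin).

2

The Hessian at 0 is [[0, 0], [0, 0]] of rank 0; hence corank 2.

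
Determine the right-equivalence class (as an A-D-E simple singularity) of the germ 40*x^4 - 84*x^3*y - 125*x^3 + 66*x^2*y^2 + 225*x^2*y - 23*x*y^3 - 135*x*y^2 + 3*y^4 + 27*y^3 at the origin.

E_{7}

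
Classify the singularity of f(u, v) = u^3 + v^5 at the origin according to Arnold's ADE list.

The Hessian of f at 0 has rank 0. Corank 2; j^3 = u^3 is a perfect cube, so E-series; the 5-jet and mu = 8 give E_8.

E8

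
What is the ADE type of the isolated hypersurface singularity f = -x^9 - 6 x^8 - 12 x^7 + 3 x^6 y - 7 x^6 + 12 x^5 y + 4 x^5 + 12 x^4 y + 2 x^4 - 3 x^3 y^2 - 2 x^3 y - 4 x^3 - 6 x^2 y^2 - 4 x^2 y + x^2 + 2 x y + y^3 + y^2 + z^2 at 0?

The Hessian of f at 0 is [[2, 2, 0], [2, 2, 0], [0, 0, 2]] with rank 2, so corank 1. A Groebner basis of the Jacobian ideal J(f) in C{x,y,z} is {y^2, x + y, z}; counting standard monomials gives mu = 2. Corank 1: A-series; mu = 2 gives A_2.

A2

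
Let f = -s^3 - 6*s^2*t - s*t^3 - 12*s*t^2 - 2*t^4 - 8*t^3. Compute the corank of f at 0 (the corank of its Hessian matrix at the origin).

2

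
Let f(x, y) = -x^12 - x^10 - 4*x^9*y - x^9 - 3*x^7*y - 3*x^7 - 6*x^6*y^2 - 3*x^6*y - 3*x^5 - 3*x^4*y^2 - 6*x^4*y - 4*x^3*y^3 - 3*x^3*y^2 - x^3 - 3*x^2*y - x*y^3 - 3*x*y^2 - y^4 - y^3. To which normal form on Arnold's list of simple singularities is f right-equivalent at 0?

E_{7}

The Hessian of f at 0 has rank 0. Corank 2; j^3 = -(x + y)^3 is a perfect cube, so E-series; the 4-jet and mu = 7 give E_7.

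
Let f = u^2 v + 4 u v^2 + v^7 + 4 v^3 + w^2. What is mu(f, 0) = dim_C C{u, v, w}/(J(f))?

The Hessian of f at 0 is [[0, 0, 0], [0, 0, 0], [0, 0, 2]] with rank 1, so corank 2. A Groebner basis of the Jacobian ideal J(f) in C{u,v,w} is {u^2/7 + v^6 - 4*v^2/7, u^3 + 8*v^3, u*v + 2*v^2, w}; counting standard monomials gives mu = 8. Corank 2; j^3 = v*(u + 2*v)^2 has shape L^2 M (L != M), so D-series; mu = 8 gives D_8.

8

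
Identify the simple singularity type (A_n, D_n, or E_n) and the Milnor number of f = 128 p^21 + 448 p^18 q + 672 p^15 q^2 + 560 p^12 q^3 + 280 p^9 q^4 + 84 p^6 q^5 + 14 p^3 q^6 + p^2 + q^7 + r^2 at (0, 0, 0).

Type A_{6}, Milnor number mu = 6.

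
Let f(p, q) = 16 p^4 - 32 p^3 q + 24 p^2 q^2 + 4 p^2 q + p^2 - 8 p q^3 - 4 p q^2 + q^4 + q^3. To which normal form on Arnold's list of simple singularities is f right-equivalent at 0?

A_{2}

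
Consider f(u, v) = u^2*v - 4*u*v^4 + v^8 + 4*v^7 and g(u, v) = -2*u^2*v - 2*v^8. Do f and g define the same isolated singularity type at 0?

Yes.

The Hessian of f at 0 has rank 0. Corank 2; j^3 = u^2*v has shape L^2 M (L != M), so D-series; mu = 9 gives D_9. The Hessian of g at 0 has rank 0. Corank 2; j^3 = -2*u^2*v has shape L^2 M (L != M), so D-series; mu = 9 gives D_9. Both have type D_9, hence right-equivalent.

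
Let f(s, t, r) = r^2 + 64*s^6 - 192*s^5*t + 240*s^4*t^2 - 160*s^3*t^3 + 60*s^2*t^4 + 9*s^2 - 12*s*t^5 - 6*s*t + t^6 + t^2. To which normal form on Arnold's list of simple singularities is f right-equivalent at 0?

A_5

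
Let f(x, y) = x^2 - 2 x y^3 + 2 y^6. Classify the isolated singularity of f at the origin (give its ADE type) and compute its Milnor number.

Type A_{5}, Milnor number mu = 5.

The Hessian of f at 0 is [[2, 0], [0, 0]] with rank 1, so corank 1. A Groebner basis of the Jacobian ideal J(f) in C{x,y} is {x*y^2, -x + y^3, x^2}; counting standard monomials gives mu = 5. Corank 1: A-series; mu = 5 gives A_5.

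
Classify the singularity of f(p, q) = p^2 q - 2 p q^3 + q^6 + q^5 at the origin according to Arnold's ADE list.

The Hessian of f at 0 is [[0, 0], [0, 0]] with rank 0, so corank 2. A Groebner basis of the Jacobian ideal J(f) in C{p,q} is {p^3, p^2*q + p^2/6 - p*q^2/6, -p*q + q^3}; counting standard monomials gives mu = 7. Corank 2; j^3 = p^2*q has shape L^2 M (L != M), so D-series; mu = 7 gives D_7.

D_{7}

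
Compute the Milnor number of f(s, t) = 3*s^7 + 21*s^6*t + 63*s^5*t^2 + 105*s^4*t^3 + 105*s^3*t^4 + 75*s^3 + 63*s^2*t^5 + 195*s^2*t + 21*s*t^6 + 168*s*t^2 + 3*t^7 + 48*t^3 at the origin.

8

The Hessian of f at 0 has rank 0. Corank 2; j^3 = 3*(s + t)*(5*s + 4*t)^2 has shape L^2 M (L != M), so D-series; mu = 8 gives D_8.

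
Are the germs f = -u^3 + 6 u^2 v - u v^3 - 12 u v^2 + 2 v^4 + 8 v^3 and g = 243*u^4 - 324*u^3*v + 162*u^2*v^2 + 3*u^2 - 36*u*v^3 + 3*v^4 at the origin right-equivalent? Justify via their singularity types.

The Hessian of f at 0 is [[0, 0], [0, 0]] with rank 0, so corank 2. A Groebner basis of the Jacobian ideal J(f) in C{u,v} is {u^3 - 6*u^2*v - 48*u^2 + 192*u*v - 192*v^2, 6*u^2 + u*v^2 - 24*u*v + 24*v^2, 3*u^2 - 12*u*v + v^3 + 12*v^2}; counting standard monomials gives mu = 7. Corank 2; j^3 = -(u - 2*v)^3 is a perfect cube, so E-series; the 4-jet and mu = 7 give E_7. The Hessian of g at 0 is [[6, 0], [0, 0]] with rank 1, so corank 1. A Groebner basis of the Jacobian ideal J(g) in C{u,v} is {v^3, u}; counting standard monomials gives mu = 3. Corank 1: A-series; mu = 3 gives A_3. f is E_7 but g is A_3, hence not right-equivalent.

No.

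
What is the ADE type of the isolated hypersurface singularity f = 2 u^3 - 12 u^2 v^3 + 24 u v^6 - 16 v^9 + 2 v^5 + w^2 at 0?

E_{8}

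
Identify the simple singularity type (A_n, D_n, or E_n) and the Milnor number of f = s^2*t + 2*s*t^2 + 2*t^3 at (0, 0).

Type D_{4}, Milnor number mu = 4.

The Hessian of f at 0 has rank 0. Corank 2; j^3 = t*(s^2 + 2*s*t + 2*t^2) splits into three distinct lines over C (the quadratic factor has nonzero discriminant), so D_4.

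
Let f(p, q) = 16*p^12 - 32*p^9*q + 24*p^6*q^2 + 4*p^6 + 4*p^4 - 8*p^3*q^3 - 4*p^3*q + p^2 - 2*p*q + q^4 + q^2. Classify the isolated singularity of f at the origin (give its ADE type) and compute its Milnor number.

The Hessian of f at 0 is [[2, -2], [-2, 2]] with rank 1, so corank 1. A Groebner basis of the Jacobian ideal J(f) in C{p,q} is {q^3, p - q}; counting standard monomials gives mu = 3. Corank 1: A-series; mu = 3 gives A_3.

Type A3, Milnor number mu = 3.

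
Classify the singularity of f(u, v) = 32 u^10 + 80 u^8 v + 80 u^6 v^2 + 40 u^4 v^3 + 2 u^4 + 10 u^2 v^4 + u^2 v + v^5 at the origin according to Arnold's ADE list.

The Hessian of f at 0 is [[0, 0], [0, 0]] with rank 0, so corank 2. A Groebner basis of the Jacobian ideal J(f) in C{u,v} is {u^2/5 + v^4, u^3, u*v}; counting standard monomials gives mu = 6. Corank 2; j^3 = u^2*v has shape L^2 M (L != M), so D-series; mu = 6 gives D_6.

D6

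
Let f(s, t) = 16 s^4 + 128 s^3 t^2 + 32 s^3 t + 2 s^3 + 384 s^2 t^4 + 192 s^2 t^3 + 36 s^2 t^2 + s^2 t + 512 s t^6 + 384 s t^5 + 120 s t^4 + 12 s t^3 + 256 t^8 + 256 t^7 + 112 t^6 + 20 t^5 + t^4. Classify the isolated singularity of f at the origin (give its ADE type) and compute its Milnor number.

The Hessian of f at 0 has rank 0. Corank 2; j^3 = s^2*(2*s + t) has shape L^2 M (L != M), so D-series; mu = 5 gives D_5.

Type D_{5}, Milnor number mu = 5.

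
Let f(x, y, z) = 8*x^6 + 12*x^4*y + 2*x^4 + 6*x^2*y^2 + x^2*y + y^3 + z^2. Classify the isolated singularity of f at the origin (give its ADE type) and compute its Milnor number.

Type D4, Milnor number mu = 4.

The Hessian of f at 0 is [[0, 0, 0], [0, 0, 0], [0, 0, 2]] with rank 1, so corank 2. A Groebner basis of the Jacobian ideal J(f) in C{x,y,z} is {y^3, x^2 + 3*y^2, x*y, z}; counting standard monomials gives mu = 4. Corank 2; j^3 = y*(x^2 + y^2) splits into three distinct lines over C (the quadratic factor has nonzero discriminant), so D_4.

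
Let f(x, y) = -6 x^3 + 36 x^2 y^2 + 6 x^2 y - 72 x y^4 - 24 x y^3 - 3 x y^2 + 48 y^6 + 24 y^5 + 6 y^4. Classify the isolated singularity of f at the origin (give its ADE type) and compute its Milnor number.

The Hessian of f at 0 has rank 0. Corank 2; j^3 = -3*x*(2*x^2 - 2*x*y + y^2) splits into three distinct lines over C (the quadratic factor has nonzero discriminant), so D_4.

Type D_4, Milnor number mu = 4.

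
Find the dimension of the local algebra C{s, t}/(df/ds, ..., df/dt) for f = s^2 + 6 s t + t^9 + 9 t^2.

The Hessian of f at 0 is [[2, 6], [6, 18]] with rank 1, so corank 1. A Groebner basis of the Jacobian ideal J(f) in C{s,t} is {t^8, s + 3*t}; counting standard monomials gives mu = 8. Corank 1: A-series; mu = 8 gives A_8.

8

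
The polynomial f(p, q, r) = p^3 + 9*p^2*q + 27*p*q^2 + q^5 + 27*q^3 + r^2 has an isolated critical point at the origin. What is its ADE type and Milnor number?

Type E_8, Milnor number mu = 8.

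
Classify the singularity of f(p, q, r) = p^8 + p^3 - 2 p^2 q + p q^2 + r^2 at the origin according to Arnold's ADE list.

D_{9}

The Hessian of f at 0 is [[0, 0, 0], [0, 0, 0], [0, 0, 2]] with rank 1, so corank 2. A Groebner basis of the Jacobian ideal J(f) in C{p,q,r} is {-p*q/8 + q^7 + q^2/8, p*q^2 - q^3, p^2 - p*q, r}; counting standard monomials gives mu = 9. Corank 2; j^3 = p*(p - q)^2 has shape L^2 M (L != M), so D-series; mu = 9 gives D_9.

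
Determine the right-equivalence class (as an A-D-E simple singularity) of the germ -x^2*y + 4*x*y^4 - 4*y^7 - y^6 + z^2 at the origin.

The Hessian of f at 0 is [[0, 0, 0], [0, 0, 0], [0, 0, 2]] with rank 1, so corank 2. A Groebner basis of the Jacobian ideal J(f) in C{x,y,z} is {-x*y/2 + y^4, x^3, x^2*y, x^2/3 + x*y^2, z}; counting standard monomials gives mu = 7. Corank 2; j^3 = -x^2*y has shape L^2 M (L != M), so D-series; mu = 7 gives D_7.

D_7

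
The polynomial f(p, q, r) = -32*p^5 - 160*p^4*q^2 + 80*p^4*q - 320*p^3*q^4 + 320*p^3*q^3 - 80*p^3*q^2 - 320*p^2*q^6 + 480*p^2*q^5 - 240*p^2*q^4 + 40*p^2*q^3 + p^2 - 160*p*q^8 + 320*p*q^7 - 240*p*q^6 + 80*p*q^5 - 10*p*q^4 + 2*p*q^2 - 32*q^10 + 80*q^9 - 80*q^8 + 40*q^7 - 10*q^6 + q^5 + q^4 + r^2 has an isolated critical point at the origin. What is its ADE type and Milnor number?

Type A_4, Milnor number mu = 4.

The Hessian of f at 0 has rank 2. Corank 1: A-series; mu = 4 gives A_4.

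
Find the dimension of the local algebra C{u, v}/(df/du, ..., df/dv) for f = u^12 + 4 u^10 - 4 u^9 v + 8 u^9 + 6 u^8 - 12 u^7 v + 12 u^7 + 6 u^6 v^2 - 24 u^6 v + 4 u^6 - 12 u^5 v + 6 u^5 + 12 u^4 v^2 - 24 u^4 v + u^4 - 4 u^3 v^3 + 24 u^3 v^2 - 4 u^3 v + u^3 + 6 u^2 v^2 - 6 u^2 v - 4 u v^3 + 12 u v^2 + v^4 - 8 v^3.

6

The Hessian of f at 0 has rank 0. Corank 2; j^3 = (u - 2*v)^3 is a perfect cube, so E-series; the 4-jet and mu = 6 give E_6.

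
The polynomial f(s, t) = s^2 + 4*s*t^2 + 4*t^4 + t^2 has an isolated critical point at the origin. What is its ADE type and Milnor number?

Type A_1, Milnor number mu = 1.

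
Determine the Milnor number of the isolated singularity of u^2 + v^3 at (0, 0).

The Hessian of f at 0 is [[2, 0], [0, 0]] with rank 1, so corank 1. A Groebner basis of the Jacobian ideal J(f) in C{u,v} is {v^2, u}; counting standard monomials gives mu = 2. Corank 1: A-series; mu = 2 gives A_2.

2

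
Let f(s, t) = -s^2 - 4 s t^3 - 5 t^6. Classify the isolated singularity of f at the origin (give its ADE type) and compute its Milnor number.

Type A5, Milnor number mu = 5.

The Hessian of f at 0 is [[-2, 0], [0, 0]] with rank 1, so corank 1. A Groebner basis of the Jacobian ideal J(f) in C{s,t} is {s*t^2, s/2 + t^3, s^2}; counting standard monomials gives mu = 5. Corank 1: A-series; mu = 5 gives A_5.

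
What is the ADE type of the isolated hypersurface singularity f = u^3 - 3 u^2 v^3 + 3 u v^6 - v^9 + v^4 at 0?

The Hessian of f at 0 has rank 0. Corank 2; j^3 = u^3 is a perfect cube, so E-series; the 4-jet and mu = 6 give E_6.

E_{6}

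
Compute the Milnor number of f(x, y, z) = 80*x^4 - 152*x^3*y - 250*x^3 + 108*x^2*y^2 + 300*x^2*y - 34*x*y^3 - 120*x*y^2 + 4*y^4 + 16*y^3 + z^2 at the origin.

7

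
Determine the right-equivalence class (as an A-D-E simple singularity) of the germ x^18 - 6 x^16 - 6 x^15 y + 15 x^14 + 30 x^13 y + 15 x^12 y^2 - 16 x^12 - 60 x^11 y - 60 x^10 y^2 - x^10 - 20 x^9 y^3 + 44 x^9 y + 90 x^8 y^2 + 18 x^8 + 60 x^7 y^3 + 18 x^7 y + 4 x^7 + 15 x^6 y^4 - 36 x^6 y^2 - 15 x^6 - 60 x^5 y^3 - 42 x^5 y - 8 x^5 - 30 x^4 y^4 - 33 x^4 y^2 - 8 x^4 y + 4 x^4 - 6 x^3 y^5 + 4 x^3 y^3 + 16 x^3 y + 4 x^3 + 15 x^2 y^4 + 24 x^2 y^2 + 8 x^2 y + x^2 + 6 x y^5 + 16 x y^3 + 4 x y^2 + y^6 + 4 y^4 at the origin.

The Hessian of f at 0 has rank 1. Corank 1: A-series; mu = 5 gives A_5.

A_{5}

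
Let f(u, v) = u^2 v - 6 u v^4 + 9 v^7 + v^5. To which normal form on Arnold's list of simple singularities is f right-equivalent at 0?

D_{6}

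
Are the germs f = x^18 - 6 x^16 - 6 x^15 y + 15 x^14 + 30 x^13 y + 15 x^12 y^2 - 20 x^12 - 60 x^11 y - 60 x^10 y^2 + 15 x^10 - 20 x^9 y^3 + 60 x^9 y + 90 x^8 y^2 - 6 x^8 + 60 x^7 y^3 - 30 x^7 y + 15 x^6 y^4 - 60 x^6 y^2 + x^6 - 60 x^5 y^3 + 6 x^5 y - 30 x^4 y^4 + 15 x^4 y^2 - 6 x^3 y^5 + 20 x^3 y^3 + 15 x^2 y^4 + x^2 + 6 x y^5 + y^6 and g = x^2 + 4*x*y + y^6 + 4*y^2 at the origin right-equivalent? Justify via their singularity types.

The Hessian of f at 0 has rank 1. Corank 1: A-series; mu = 5 gives A_5. The Hessian of g at 0 has rank 1. Corank 1: A-series; mu = 5 gives A_5. Both have type A_5, hence right-equivalent.

Yes.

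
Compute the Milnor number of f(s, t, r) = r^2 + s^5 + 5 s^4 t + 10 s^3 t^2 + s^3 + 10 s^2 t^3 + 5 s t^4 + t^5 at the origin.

The Hessian of f at 0 has rank 1. Corank 2; j^3 = s^3 is a perfect cube, so E-series; the 5-jet and mu = 8 give E_8.

8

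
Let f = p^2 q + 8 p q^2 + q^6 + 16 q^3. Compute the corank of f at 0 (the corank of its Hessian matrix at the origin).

2

The Hessian at 0 is [[0, 0], [0, 0]] of rank 0; hence corank 2.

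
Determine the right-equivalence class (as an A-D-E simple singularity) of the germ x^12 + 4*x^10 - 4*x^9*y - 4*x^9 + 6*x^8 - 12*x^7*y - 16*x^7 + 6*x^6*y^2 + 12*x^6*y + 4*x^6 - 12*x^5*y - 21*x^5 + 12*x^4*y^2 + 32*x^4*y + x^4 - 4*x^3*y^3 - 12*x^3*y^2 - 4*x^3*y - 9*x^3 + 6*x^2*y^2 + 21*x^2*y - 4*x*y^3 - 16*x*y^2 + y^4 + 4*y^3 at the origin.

D5

The Hessian of f at 0 is [[0, 0], [0, 0]] with rank 0, so corank 2. A Groebner basis of the Jacobian ideal J(f) in C{x,y} is {x*y^2 + 27*x*y/2 - 9*y^2, 81*x*y/4 + y^3 - 27*y^2/2, x^2 - 5*x*y/3 + 2*y^2/3}; counting standard monomials gives mu = 5. Corank 2; j^3 = -(x - y)*(3*x - 2*y)^2 has shape L^2 M (L != M), so D-series; mu = 5 gives D_5.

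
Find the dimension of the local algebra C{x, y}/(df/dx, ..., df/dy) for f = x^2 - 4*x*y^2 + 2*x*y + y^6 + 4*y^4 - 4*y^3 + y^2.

The Hessian of f at 0 has rank 1. Corank 1: A-series; mu = 5 gives A_5.

5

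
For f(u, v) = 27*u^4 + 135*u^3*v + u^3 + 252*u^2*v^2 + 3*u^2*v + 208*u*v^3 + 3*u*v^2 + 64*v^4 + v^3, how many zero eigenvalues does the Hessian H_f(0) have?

2

The Hessian at 0 is [[0, 0], [0, 0]] of rank 0; hence corank 2.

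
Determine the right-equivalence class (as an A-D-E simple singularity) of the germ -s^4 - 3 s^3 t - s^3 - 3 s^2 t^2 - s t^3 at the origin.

The Hessian of f at 0 has rank 0. Corank 2; j^3 = -s^3 is a perfect cube, so E-series; the 4-jet and mu = 7 give E_7.

E_{7}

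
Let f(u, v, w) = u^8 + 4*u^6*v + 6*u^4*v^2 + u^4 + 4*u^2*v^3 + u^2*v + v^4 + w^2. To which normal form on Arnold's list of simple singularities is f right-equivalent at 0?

D_{5}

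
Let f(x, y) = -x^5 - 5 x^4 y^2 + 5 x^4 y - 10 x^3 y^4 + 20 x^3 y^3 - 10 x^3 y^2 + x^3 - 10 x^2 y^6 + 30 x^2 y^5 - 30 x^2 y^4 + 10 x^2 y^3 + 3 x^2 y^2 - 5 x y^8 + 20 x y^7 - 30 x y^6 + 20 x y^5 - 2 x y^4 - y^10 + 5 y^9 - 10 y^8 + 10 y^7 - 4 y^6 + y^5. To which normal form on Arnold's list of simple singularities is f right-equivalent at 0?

E8

The Hessian of f at 0 has rank 0. Corank 2; j^3 = x^3 is a perfect cube, so E-series; the 5-jet and mu = 8 give E_8.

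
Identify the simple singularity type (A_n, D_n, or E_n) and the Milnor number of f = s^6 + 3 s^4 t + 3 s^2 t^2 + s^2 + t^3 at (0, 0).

The Hessian of f at 0 has rank 1. Corank 1: A-series; mu = 2 gives A_2.

Type A_2, Milnor number mu = 2.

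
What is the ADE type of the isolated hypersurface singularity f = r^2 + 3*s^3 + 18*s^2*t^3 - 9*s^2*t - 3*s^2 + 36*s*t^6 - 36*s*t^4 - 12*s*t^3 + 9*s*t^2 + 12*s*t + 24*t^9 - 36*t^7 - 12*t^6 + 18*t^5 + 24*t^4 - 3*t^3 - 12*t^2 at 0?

The Hessian of f at 0 is [[-6, 12, 0], [12, -24, 0], [0, 0, 2]] with rank 2, so corank 1. A Groebner basis of the Jacobian ideal J(f) in C{s,t,r} is {t^2, s - 2*t, r}; counting standard monomials gives mu = 2. Corank 1: A-series; mu = 2 gives A_2.

A_2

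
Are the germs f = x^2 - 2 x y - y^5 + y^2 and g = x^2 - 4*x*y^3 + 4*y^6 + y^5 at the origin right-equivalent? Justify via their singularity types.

The Hessian of f at 0 is [[2, -2], [-2, 2]] with rank 1, so corank 1. A Groebner basis of the Jacobian ideal J(f) in C{x,y} is {y^4, x - y}; counting standard monomials gives mu = 4. Corank 1: A-series; mu = 4 gives A_4. The Hessian of g at 0 is [[2, 0], [0, 0]] with rank 1, so corank 1. A Groebner basis of the Jacobian ideal J(g) in C{x,y} is {-x/2 + y^3, x^2, x*y}; counting standard monomials gives mu = 4. Corank 1: A-series; mu = 4 gives A_4. Both have type A_4, hence right-equivalent.

Yes.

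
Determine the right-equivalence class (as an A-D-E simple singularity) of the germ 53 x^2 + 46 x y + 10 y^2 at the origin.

A1

The Hessian of f at 0 is [[106, 46], [46, 20]] with rank 2, so corank 0. A Groebner basis of the Jacobian ideal J(f) in C{x,y} is {x, y}; counting standard monomials gives mu = 1. Corank 0: nondegenerate Morse point, so A_1.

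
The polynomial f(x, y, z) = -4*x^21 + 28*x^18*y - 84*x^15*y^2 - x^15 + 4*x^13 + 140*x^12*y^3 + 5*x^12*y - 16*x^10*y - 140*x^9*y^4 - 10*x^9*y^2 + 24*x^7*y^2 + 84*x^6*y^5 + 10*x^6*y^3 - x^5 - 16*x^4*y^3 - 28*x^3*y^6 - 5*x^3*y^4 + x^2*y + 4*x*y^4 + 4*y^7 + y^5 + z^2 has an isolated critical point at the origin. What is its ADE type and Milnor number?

Type D_{6}, Milnor number mu = 6.

The Hessian of f at 0 has rank 1. Corank 2; j^3 = x^2*y has shape L^2 M (L != M), so D-series; mu = 6 gives D_6.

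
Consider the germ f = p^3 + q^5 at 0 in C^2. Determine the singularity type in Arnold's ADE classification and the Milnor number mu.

Type E_{8}, Milnor number mu = 8.

The Hessian of f at 0 has rank 0. Corank 2; j^3 = p^3 is a perfect cube, so E-series; the 5-jet and mu = 8 give E_8.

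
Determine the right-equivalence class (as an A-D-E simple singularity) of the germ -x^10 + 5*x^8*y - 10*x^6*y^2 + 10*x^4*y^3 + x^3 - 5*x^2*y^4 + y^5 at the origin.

The Hessian of f at 0 has rank 0. Corank 2; j^3 = x^3 is a perfect cube, so E-series; the 5-jet and mu = 8 give E_8.

E_8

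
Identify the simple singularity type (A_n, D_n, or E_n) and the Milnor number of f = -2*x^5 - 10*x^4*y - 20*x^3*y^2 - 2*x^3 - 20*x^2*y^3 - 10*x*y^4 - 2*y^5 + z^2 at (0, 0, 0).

The Hessian of f at 0 has rank 1. Corank 2; j^3 = -2*x^3 is a perfect cube, so E-series; the 5-jet and mu = 8 give E_8.

Type E_8, Milnor number mu = 8.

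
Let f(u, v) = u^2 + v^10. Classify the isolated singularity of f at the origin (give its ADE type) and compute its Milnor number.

Type A_{9}, Milnor number mu = 9.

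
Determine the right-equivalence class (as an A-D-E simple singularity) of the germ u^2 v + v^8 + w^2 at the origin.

D_{9}

The Hessian of f at 0 has rank 1. Corank 2; j^3 = u^2*v has shape L^2 M (L != M), so D-series; mu = 9 gives D_9.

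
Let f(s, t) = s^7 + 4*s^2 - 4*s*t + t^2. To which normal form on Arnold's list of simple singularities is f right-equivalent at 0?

A_{6}

The Hessian of f at 0 is [[8, -4], [-4, 2]] with rank 1, so corank 1. A Groebner basis of the Jacobian ideal J(f) in C{s,t} is {t^6, s - t/2}; counting standard monomials gives mu = 6. Corank 1: A-series; mu = 6 gives A_6.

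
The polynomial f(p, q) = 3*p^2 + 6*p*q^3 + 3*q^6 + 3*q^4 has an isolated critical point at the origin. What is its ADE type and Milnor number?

Type A3, Milnor number mu = 3.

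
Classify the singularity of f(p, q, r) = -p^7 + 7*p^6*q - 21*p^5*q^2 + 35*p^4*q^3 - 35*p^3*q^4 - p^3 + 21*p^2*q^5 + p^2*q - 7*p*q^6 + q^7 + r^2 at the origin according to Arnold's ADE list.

D_8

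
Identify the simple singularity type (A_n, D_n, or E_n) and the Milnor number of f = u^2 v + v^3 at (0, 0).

Type D_{4}, Milnor number mu = 4.

The Hessian of f at 0 has rank 0. Corank 2; j^3 = v*(u^2 + v^2) splits into three distinct lines over C (the quadratic factor has nonzero discriminant), so D_4.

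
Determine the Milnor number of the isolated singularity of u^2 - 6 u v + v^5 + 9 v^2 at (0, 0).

The Hessian of f at 0 has rank 1. Corank 1: A-series; mu = 4 gives A_4.

4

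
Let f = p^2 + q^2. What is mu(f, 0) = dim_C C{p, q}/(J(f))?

1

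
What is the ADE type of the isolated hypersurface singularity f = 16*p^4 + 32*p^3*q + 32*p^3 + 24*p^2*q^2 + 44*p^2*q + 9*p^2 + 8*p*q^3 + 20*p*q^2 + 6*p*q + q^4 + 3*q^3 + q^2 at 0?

A2

The Hessian of f at 0 has rank 1. Corank 1: A-series; mu = 2 gives A_2.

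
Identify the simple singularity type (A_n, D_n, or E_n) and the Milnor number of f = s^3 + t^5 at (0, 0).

Type E_8, Milnor number mu = 8.

The Hessian of f at 0 is [[0, 0], [0, 0]] with rank 0, so corank 2. A Groebner basis of the Jacobian ideal J(f) in C{s,t} is {t^4, s^2}; counting standard monomials gives mu = 8. Corank 2; j^3 = s^3 is a perfect cube, so E-series; the 5-jet and mu = 8 give E_8.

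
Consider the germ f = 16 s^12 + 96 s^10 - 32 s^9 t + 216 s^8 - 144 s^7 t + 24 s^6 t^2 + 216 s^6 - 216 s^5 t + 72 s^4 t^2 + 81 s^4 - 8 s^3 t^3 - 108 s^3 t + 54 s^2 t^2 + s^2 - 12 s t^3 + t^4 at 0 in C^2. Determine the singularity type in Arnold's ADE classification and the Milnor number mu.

The Hessian of f at 0 has rank 1. Corank 1: A-series; mu = 3 gives A_3.

Type A_{3}, Milnor number mu = 3.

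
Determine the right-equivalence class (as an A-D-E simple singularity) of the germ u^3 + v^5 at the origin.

The Hessian of f at 0 is [[0, 0], [0, 0]] with rank 0, so corank 2. A Groebner basis of the Jacobian ideal J(f) in C{u,v} is {v^4, u^2}; counting standard monomials gives mu = 8. Corank 2; j^3 = u^3 is a perfect cube, so E-series; the 5-jet and mu = 8 give E_8.

E_{8}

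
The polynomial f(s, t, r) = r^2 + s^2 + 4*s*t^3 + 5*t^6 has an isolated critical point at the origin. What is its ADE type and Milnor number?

Type A_{5}, Milnor number mu = 5.

The Hessian of f at 0 has rank 2. Corank 1: A-series; mu = 5 gives A_5.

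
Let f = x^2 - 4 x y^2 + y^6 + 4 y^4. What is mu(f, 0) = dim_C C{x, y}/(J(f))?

5

The Hessian of f at 0 has rank 1. Corank 1: A-series; mu = 5 gives A_5.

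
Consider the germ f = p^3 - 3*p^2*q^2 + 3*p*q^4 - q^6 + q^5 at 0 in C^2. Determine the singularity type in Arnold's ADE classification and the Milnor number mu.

The Hessian of f at 0 has rank 0. Corank 2; j^3 = p^3 is a perfect cube, so E-series; the 5-jet and mu = 8 give E_8.

Type E_{8}, Milnor number mu = 8.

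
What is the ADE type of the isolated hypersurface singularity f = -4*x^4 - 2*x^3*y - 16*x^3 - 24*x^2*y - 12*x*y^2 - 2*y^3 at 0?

E_{7}

The Hessian of f at 0 is [[0, 0], [0, 0]] with rank 0, so corank 2. A Groebner basis of the Jacobian ideal J(f) in C{x,y} is {768*x^2 + 768*x*y + y^4 - 8*y^3 + 192*y^2, x^3 + 12*x^2 + 12*x*y + 3*y^2, x^2*y - 24*x^2 - 24*x*y - 6*y^2, 32*x^2 + x*y^2 + 32*x*y + y^3/6 + 8*y^2}; counting standard monomials gives mu = 7. Corank 2; j^3 = -2*(2*x + y)^3 is a perfect cube, so E-series; the 4-jet and mu = 7 give E_7.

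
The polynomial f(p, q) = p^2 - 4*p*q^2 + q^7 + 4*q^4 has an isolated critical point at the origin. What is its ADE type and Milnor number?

The Hessian of f at 0 is [[2, 0], [0, 0]] with rank 1, so corank 1. A Groebner basis of the Jacobian ideal J(f) in C{p,q} is {p^3, -p/2 + q^2}; counting standard monomials gives mu = 6. Corank 1: A-series; mu = 6 gives A_6.

Type A6, Milnor number mu = 6.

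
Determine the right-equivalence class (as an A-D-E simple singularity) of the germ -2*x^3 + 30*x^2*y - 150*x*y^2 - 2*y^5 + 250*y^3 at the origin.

The Hessian of f at 0 is [[0, 0], [0, 0]] with rank 0, so corank 2. A Groebner basis of the Jacobian ideal J(f) in C{x,y} is {y^4, x^2 - 10*x*y + 25*y^2}; counting standard monomials gives mu = 8. Corank 2; j^3 = -2*(x - 5*y)^3 is a perfect cube, so E-series; the 5-jet and mu = 8 give E_8.

E_{8}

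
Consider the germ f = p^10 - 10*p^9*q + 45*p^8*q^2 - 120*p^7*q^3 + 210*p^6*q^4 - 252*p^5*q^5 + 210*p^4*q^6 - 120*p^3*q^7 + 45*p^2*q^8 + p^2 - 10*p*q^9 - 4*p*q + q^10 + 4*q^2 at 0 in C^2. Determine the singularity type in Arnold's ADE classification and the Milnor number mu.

Type A_{9}, Milnor number mu = 9.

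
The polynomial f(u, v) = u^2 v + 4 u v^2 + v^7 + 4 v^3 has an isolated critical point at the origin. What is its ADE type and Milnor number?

Type D_8, Milnor number mu = 8.

The Hessian of f at 0 is [[0, 0], [0, 0]] with rank 0, so corank 2. A Groebner basis of the Jacobian ideal J(f) in C{u,v} is {u^2/7 + v^6 - 4*v^2/7, u^3 + 8*v^3, u*v + 2*v^2}; counting standard monomials gives mu = 8. Corank 2; j^3 = v*(u + 2*v)^2 has shape L^2 M (L != M), so D-series; mu = 8 gives D_8.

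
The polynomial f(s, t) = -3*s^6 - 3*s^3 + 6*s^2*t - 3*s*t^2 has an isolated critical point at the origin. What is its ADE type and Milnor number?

The Hessian of f at 0 has rank 0. Corank 2; j^3 = -3*s*(s - t)^2 has shape L^2 M (L != M), so D-series; mu = 7 gives D_7.

Type D_{7}, Milnor number mu = 7.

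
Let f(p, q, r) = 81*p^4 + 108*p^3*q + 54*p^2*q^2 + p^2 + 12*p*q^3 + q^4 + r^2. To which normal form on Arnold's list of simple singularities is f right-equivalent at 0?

A_{3}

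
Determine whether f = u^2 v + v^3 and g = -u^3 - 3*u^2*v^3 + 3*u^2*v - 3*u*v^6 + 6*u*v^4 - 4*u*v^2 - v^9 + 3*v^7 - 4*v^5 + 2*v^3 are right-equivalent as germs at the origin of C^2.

Yes.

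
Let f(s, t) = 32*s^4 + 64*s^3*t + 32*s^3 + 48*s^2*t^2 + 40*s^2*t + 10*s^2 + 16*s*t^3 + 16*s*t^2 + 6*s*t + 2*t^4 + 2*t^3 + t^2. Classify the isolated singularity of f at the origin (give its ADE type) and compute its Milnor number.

Type A1, Milnor number mu = 1.

The Hessian of f at 0 has rank 2. Corank 0: nondegenerate Morse point, so A_1.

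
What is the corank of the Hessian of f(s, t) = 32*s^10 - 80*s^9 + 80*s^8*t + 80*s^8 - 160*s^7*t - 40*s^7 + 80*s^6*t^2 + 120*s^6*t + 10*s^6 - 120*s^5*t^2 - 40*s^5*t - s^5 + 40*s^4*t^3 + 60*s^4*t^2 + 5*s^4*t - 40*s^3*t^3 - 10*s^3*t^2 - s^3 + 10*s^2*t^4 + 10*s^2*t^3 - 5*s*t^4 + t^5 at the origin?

2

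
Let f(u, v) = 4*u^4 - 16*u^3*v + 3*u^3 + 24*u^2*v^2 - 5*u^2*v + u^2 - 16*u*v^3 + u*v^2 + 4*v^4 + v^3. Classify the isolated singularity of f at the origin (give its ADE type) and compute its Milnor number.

Type A2, Milnor number mu = 2.

The Hessian of f at 0 has rank 1. Corank 1: A-series; mu = 2 gives A_2.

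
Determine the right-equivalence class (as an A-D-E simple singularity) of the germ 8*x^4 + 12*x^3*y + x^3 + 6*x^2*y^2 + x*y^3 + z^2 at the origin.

The Hessian of f at 0 has rank 1. Corank 2; j^3 = x^3 is a perfect cube, so E-series; the 4-jet and mu = 7 give E_7.

E_{7}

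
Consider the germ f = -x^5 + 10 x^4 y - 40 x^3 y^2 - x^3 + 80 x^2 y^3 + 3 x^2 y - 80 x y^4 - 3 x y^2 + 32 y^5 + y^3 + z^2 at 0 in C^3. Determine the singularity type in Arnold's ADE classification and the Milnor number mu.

The Hessian of f at 0 has rank 1. Corank 2; j^3 = -(x - y)^3 is a perfect cube, so E-series; the 5-jet and mu = 8 give E_8.

Type E_{8}, Milnor number mu = 8.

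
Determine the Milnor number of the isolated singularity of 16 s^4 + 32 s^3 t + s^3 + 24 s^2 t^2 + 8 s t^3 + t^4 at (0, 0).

6

The Hessian of f at 0 has rank 0. Corank 2; j^3 = s^3 is a perfect cube, so E-series; the 4-jet and mu = 6 give E_6.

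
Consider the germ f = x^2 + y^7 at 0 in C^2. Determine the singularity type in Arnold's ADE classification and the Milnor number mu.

Type A6, Milnor number mu = 6.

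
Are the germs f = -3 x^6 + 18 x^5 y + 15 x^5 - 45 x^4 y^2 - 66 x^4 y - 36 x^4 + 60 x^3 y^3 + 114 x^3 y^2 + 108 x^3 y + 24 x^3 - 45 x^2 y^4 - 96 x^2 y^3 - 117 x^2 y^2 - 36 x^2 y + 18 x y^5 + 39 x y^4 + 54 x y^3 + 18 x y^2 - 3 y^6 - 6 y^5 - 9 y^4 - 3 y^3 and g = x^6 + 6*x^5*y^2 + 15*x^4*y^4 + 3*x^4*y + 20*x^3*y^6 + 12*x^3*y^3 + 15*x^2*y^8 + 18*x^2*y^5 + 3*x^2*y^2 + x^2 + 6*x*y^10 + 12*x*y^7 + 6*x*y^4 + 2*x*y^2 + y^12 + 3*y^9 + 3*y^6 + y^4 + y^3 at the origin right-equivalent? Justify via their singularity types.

The Hessian of f at 0 has rank 0. Corank 2; j^3 = 3*(2*x - y)^3 is a perfect cube, so E-series; the 5-jet and mu = 8 give E_8. The Hessian of g at 0 has rank 1. Corank 1: A-series; mu = 2 gives A_2. f is E_8 but g is A_2, hence not right-equivalent.

No.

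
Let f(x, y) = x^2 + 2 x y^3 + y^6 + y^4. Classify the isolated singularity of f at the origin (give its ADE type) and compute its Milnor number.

Type A3, Milnor number mu = 3.

The Hessian of f at 0 is [[2, 0], [0, 0]] with rank 1, so corank 1. A Groebner basis of the Jacobian ideal J(f) in C{x,y} is {y^3, x}; counting standard monomials gives mu = 3. Corank 1: A-series; mu = 3 gives A_3.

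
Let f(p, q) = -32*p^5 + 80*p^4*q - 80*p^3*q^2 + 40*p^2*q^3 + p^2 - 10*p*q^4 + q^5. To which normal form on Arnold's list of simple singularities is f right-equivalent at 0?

The Hessian of f at 0 is [[2, 0], [0, 0]] with rank 1, so corank 1. A Groebner basis of the Jacobian ideal J(f) in C{p,q} is {q^4, p}; counting standard monomials gives mu = 4. Corank 1: A-series; mu = 4 gives A_4.

A_{4}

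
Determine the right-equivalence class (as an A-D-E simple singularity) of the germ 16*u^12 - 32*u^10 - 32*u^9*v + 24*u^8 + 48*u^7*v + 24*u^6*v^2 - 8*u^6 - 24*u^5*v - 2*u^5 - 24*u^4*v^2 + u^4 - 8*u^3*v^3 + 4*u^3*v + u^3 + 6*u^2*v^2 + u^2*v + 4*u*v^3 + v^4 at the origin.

The Hessian of f at 0 has rank 0. Corank 2; j^3 = u^2*(u + v) has shape L^2 M (L != M), so D-series; mu = 5 gives D_5.

D5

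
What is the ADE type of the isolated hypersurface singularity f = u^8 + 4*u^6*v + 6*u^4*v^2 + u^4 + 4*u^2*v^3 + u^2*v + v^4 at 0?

D_5

The Hessian of f at 0 has rank 0. Corank 2; j^3 = u^2*v has shape L^2 M (L != M), so D-series; mu = 5 gives D_5.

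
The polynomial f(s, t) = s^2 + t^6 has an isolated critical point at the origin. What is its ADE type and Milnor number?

Type A5, Milnor number mu = 5.

The Hessian of f at 0 is [[2, 0], [0, 0]] with rank 1, so corank 1. A Groebner basis of the Jacobian ideal J(f) in C{s,t} is {t^5, s}; counting standard monomials gives mu = 5. Corank 1: A-series; mu = 5 gives A_5.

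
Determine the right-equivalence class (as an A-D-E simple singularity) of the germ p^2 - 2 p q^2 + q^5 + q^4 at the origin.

A_{4}

The Hessian of f at 0 has rank 1. Corank 1: A-series; mu = 4 gives A_4.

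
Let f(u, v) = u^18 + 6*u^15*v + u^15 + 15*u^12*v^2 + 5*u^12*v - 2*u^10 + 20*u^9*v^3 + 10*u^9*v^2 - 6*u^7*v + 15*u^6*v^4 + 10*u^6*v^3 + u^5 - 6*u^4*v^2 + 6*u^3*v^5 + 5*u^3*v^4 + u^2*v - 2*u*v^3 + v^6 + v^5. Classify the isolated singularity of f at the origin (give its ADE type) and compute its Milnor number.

The Hessian of f at 0 is [[0, 0], [0, 0]] with rank 0, so corank 2. A Groebner basis of the Jacobian ideal J(f) in C{u,v} is {u^3, u^2*v + u^2/6 - u*v^2/6, -u*v + v^3}; counting standard monomials gives mu = 7. Corank 2; j^3 = u^2*v has shape L^2 M (L != M), so D-series; mu = 7 gives D_7.

Type D7, Milnor number mu = 7.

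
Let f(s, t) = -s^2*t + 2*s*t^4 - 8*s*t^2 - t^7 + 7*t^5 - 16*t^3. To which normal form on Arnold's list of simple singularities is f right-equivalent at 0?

D_{6}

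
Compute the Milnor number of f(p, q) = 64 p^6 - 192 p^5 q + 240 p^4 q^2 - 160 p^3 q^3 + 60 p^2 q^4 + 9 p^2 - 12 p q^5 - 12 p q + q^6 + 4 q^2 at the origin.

5

The Hessian of f at 0 has rank 1. Corank 1: A-series; mu = 5 gives A_5.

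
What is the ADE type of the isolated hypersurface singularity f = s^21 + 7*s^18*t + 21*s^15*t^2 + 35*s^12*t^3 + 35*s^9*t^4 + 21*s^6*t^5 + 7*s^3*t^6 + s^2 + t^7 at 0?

The Hessian of f at 0 has rank 1. Corank 1: A-series; mu = 6 gives A_6.

A6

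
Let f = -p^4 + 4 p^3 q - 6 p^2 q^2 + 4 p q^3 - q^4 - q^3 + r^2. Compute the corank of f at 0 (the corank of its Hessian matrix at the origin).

Hessian at 0 has rank 1.

2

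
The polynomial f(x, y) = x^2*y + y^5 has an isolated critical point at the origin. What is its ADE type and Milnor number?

The Hessian of f at 0 has rank 0. Corank 2; j^3 = x^2*y has shape L^2 M (L != M), so D-series; mu = 6 gives D_6.

Type D_6, Milnor number mu = 6.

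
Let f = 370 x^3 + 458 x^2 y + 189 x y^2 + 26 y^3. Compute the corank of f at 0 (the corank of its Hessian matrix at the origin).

2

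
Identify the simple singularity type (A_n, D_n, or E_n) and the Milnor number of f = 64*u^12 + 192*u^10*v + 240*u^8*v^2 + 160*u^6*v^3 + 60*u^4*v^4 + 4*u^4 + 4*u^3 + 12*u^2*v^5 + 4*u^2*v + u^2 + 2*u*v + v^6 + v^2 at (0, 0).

Type A_{5}, Milnor number mu = 5.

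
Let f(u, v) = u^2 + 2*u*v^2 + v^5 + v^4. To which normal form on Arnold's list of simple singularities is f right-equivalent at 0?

The Hessian of f at 0 has rank 1. Corank 1: A-series; mu = 4 gives A_4.

A_{4}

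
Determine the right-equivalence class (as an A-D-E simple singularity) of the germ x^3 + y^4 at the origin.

E_{6}

The Hessian of f at 0 has rank 0. Corank 2; j^3 = x^3 is a perfect cube, so E-series; the 4-jet and mu = 6 give E_6.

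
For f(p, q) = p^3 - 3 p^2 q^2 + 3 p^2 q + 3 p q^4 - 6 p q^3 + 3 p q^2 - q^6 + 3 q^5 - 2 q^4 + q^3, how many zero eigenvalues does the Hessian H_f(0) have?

Hessian at 0 has rank 0.

2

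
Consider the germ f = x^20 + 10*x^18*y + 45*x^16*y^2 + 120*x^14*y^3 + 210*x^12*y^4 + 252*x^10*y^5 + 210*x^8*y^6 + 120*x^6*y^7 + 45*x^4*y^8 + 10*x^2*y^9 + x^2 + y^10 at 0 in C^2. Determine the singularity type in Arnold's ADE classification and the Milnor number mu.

The Hessian of f at 0 is [[2, 0], [0, 0]] with rank 1, so corank 1. A Groebner basis of the Jacobian ideal J(f) in C{x,y} is {y^9, x}; counting standard monomials gives mu = 9. Corank 1: A-series; mu = 9 gives A_9.

Type A_9, Milnor number mu = 9.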